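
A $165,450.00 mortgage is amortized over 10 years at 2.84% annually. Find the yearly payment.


Formula: PMT = PV * r / (1 - (1+r)^(-n))
Denominator: 1 - (1 + 0.0284)^(-10) = 0.244248
Numerator: $165,450.00 * 0.0284 = 4698.78
PMT = 4698.78 / 0.244248 = $19,237.74

$19,237.74


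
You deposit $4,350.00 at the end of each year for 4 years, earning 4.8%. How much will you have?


Formula: FV = PMT * ((1+r)^n - 1) / r
Growth factor: (1 + 0.048)^4 = 1.206272
Numerator: 1.206272 - 1 = 0.206272
FV = $4,350.00 * 0.206272 / 0.048 = $18,693.37

$18,693.37


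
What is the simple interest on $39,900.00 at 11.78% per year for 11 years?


Formula: I = P * r * t
Substituting: I = $39,900.00 * 0.1178 * 11
Step: I = $39,900.00 * 1.2958
I = $51,702.42

$51,702.42


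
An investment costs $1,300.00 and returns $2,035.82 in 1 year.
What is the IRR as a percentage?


Formula: IRR = C1/C0 - 1
Substituting: IRR = $2,035.82 / $1,300.00 - 1
Ratio: 1.566015 - 1 = 0.566015
IRR = 56.6015%

56.6015%


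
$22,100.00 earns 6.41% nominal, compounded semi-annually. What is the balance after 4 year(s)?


Formula: FV = P * (1 + r/m)^(m*t)
Period rate: r/m = 0.0641 / 2 = 0.03205
Total periods: m*t = 2 * 4 = 8
Growth factor: (1 + 0.03205)^8 = 1.287081
FV = $22,100.00 * 1.287081 = $28,444.49

$28,444.49


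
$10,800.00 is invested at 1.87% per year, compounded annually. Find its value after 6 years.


Formula: FV = P * (1 + r)^n
Substituting: FV = $10,800.00 * (1 + 0.0187)^6
Growth factor: (1.0187)^6 = 1.117578
FV = $10,800.00 * 1.117578 = $12,069.84

$12,069.84


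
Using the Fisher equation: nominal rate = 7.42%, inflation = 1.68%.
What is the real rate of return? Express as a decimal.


Formula: (1 + r_real) = (1 + r_nom) / (1 + inflation)
Substituting: (1 + r_real) = 1.0742 / 1.0168
(1 + r_real) = 1.056452
r_real = 1.056452 - 1 = 0.056452

0.056452


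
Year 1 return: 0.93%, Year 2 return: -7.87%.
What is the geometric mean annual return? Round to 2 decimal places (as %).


Formula: Geometric mean = ((1+r1)*(1+r2))^(1/2) - 1
Product: (1 + 0.0093) * (1 + -0.0787) = 1.0093 * 0.9213 = 0.929868
Square root: 0.929868^0.5 = 0.964297
Geometric mean = 0.964297 - 1 = -0.035703
As percentage: -3.57%

-3.57%


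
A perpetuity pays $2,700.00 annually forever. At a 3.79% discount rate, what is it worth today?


Formula: PV = C / r
Substituting: PV = $2,700.00 / 0.0379
PV = $71,240.11

$71,240.11


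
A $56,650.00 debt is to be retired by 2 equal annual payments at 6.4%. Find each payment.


Formula: PMT = PV * r / (1 - (1+r)^(-n))
Denominator: 1 - (1 + 0.064)^(-2) = 0.116683
Numerator: $56,650.00 * 0.064 = 3625.6
PMT = 3625.6 / 0.116683 = $31,072.31

$31,072.31


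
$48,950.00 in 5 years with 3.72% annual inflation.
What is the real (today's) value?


Formula: Real value = nominal / (1 + inflation)^years
Price level: (1 + 0.0372)^5 = 1.200363
Real value = $48,950.00 / 1.200363 = $40,779.34

$40,779.34


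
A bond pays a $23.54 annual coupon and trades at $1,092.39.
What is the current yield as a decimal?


Formula: Current yield = annual coupon / price
Substituting: CY = $23.54 / $1,092.39
CY = 0.021549

0.021549


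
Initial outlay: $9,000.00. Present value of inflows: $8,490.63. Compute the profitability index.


Formula: PI = PV(cash flows) / initial investment
Substituting: PI = $8,490.63 / $9,000.00
PI = 0.9434

0.9434


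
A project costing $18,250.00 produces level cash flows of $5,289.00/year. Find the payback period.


Formula: Payback = investment / annual cash flow
Substituting: Payback = $18,250.00 / $5,289.00
Payback = 3.4506 years

3.4506 years


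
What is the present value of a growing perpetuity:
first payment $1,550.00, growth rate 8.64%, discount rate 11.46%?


Formula: PV = C / (r - g)
Spread: r - g = 0.1146 - 0.0864 = 0.0282
Substituting: PV = $1,550.00 / 0.0282
PV = $54,964.54

$54,964.54


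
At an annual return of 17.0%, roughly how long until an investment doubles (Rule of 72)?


Formula: Years ≈ 72 / r
Substituting: Years ≈ 72 / 17.0
Years ≈ 4.2

4.2 years


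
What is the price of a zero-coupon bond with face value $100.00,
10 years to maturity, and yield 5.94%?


Formula: Price = FV / (1 + r)^n
Substituting: Price = $100.00 / (1 + 0.0594)^10
Discount factor: (1.0594)^10 = 1.780737
Price = $100.00 / 1.780737 = $56.16

$56.16


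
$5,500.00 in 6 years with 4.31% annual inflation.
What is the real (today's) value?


Formula: Real value = nominal / (1 + inflation)^years
Price level: (1 + 0.0431)^6 = 1.288118
Real value = $5,500.00 / 1.288118 = $4,269.79

$4,269.79


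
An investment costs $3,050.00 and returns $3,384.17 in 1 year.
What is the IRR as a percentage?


Formula: IRR = C1/C0 - 1
Substituting: IRR = $3,384.17 / $3,050.00 - 1
Ratio: 1.109564 - 1 = 0.109564
IRR = 10.9564%

10.9564%


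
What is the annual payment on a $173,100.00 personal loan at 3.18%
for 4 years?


Formula: PMT = PV * r / (1 - (1+r)^(-n))
Denominator: 1 - (1 + 0.0318)^(-4) = 0.117697
Numerator: $173,100.00 * 0.0318 = 5504.58
PMT = 5504.58 / 0.117697 = $46,769.20

$46,769.20


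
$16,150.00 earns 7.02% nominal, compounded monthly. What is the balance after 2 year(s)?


Formula: FV = P * (1 + r/m)^(m*t)
Period rate: r/m = 0.0702 / 12 = 0.00585
Total periods: m*t = 12 * 2 = 24
Growth factor: (1 + 0.00585)^24 = 1.150263
FV = $16,150.00 * 1.150263 = $18,576.75

$18,576.75


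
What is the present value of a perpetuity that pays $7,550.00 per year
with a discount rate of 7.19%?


Formula: PV = C / r
Substituting: PV = $7,550.00 / 0.0719
PV = $105,006.95

$105,006.95


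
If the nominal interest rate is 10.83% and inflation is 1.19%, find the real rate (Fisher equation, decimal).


Formula: (1 + r_real) = (1 + r_nom) / (1 + inflation)
Substituting: (1 + r_real) = 1.1083 / 1.0119
(1 + r_real) = 1.095266
r_real = 1.095266 - 1 = 0.095266

0.095266


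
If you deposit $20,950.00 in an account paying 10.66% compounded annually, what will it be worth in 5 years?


Formula: FV = P * (1 + r)^n
Substituting: FV = $20,950.00 * (1 + 0.1066)^5
Growth factor: (1.1066)^5 = 1.659409
FV = $20,950.00 * 1.659409 = $34,764.61

$34,764.61


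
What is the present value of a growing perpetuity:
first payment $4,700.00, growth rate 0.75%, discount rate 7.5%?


Formula: PV = C / (r - g)
Spread: r - g = 0.075 - 0.0075 = 0.0675
Substituting: PV = $4,700.00 / 0.0675
PV = $69,629.63

$69,629.63


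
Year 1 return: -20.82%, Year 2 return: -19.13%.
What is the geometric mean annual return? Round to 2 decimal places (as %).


Formula: Geometric mean = ((1+r1)*(1+r2))^(1/2) - 1
Product: (1 + -0.2082) * (1 + -0.1913) = 0.7918 * 0.8087 = 0.640329
Square root: 0.640329^0.5 = 0.800205
Geometric mean = 0.800205 - 1 = -0.199795
As percentage: -19.98%

-19.98%


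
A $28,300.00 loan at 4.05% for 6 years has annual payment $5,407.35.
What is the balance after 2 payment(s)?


Formula: Balance = PV*(1+r)^k - PMT*((1+r)^k - 1)/r
Growth: (1 + 0.0405)^2 = 1.08264
Accumulated factor: ((1+r)^k - 1)/r = 2.0405
Balance = $28,300.00 * 1.08264 - $5,407.35 * 2.0405
Balance = $19,605.02

$19,605.02


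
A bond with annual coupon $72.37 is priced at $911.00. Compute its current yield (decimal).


Formula: Current yield = annual coupon / price
Substituting: CY = $72.37 / $911.00
CY = 0.07944

0.07944


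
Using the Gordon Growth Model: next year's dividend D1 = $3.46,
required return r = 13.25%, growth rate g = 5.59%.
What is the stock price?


Formula: P = D1 / (r - g)
Spread: r - g = 0.1325 - 0.0559 = 0.0766
Substituting: P = $3.46 / 0.0766
P = $45.17

$45.17


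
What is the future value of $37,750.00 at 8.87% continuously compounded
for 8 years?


Formula: FV = P * e^(r*t)
Exponent: r*t = 0.0887 * 8 = 0.7096
e^(0.7096) = 2.033178
FV = $37,750.00 * 2.033178 = $76,752.46

$76,752.46


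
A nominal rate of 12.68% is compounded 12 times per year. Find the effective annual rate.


Formula: EAR = (1 + r/m)^m - 1
Period rate: r/m = 0.1268 / 12 = 0.010567
Compounding: (1 + 0.010567)^12 = 1.134435
EAR = 1.134435 - 1 = 0.134435

0.134435


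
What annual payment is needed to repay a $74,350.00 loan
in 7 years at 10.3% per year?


Formula: PMT = PV * r / (1 - (1+r)^(-n))
Denominator: 1 - (1 + 0.103)^(-7) = 0.496533
Numerator: $74,350.00 * 0.103 = 7658.05
PMT = 7658.05 / 0.496533 = $15,423.06

$15,423.06


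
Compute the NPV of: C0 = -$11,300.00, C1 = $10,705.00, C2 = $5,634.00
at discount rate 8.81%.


Formula: NPV = C0 + C1/(1+r) + C2/(1+r)^2
Discount C1: $10,705.00 / (1 + 0.0881) = $9,838.25
Discount C2: $5,634.00 / (1 + 0.0881)^2 = $4,758.60
NPV = -$11,300.00 + $9,838.25 + $4,758.60 = $3,296.85

$3,296.85


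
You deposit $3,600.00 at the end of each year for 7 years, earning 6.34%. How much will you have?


Formula: FV = PMT * ((1+r)^n - 1) / r
Growth factor: (1 + 0.0634)^7 = 1.537718
Numerator: 1.537718 - 1 = 0.537718
FV = $3,600.00 * 0.537718 / 0.0634 = $30,532.86

$30,532.86


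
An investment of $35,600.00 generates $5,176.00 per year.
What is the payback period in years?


Formula: Payback = investment / annual cash flow
Substituting: Payback = $35,600.00 / $5,176.00
Payback = 6.8779 years

6.8779 years


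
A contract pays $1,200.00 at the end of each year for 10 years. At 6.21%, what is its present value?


Formula: PV = PMT * (1 - (1+r)^(-n)) / r
Discount factor: (1 + 0.0621)^(-10) = 0.547452
Bracket: 1 - 0.547452 = 0.452548
PV = $1,200.00 * 0.452548 / 0.0621 = $8,744.89

$8,744.89


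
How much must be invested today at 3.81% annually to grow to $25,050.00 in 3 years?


Formula: PV = FV / (1 + r)^n
Substituting: PV = $25,050.00 / (1 + 0.0381)^3
Discount factor: (1.0381)^3 = 1.11871
PV = $25,050.00 / 1.11871 = $22,391.86

$22,391.86


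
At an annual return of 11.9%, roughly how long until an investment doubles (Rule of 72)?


Formula: Years ≈ 72 / r
Substituting: Years ≈ 72 / 11.9
Years ≈ 6.1

6.1 years


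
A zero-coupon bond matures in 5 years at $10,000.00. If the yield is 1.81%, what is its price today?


Formula: Price = FV / (1 + r)^n
Substituting: Price = $10,000.00 / (1 + 0.0181)^5
Discount factor: (1.0181)^5 = 1.093836
Price = $10,000.00 / 1.093836 = $9,142.14

$9,142.14


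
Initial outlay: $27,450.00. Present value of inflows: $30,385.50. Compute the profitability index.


Formula: PI = PV(cash flows) / initial investment
Substituting: PI = $30,385.50 / $27,450.00
PI = 1.1069

1.1069


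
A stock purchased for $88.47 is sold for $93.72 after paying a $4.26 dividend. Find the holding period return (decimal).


Formula: HPR = (P1 - P0 + D) / P0
Gain: $93.72 - $88.47 + $4.26 = $9.51
HPR = $9.51 / $88.47 = 0.1075

0.1075


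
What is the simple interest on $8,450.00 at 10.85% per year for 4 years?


Formula: I = P * r * t
Substituting: I = $8,450.00 * 0.1085 * 4
Step: I = $8,450.00 * 0.434
I = $3,667.30

$3,667.30


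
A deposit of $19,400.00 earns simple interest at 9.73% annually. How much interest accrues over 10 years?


Formula: I = P * r * t
Substituting: I = $19,400.00 * 0.0973 * 10
Step: I = $19,400.00 * 0.973
I = $18,876.20

$18,876.20


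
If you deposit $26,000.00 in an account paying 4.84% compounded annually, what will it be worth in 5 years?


Formula: FV = P * (1 + r)^n
Substituting: FV = $26,000.00 * (1 + 0.0484)^5
Growth factor: (1.0484)^5 = 1.266587
FV = $26,000.00 * 1.266587 = $32,931.26

$32,931.26


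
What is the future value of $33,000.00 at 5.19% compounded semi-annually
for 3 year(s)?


Formula: FV = P * (1 + r/m)^(m*t)
Period rate: r/m = 0.0519 / 2 = 0.02595
Total periods: m*t = 2 * 3 = 6
Growth factor: (1 + 0.02595)^6 = 1.166157
FV = $33,000.00 * 1.166157 = $38,483.19

$38,483.19


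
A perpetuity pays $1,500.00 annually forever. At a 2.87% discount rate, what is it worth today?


Formula: PV = C / r
Substituting: PV = $1,500.00 / 0.0287
PV = $52,264.81

$52,264.81


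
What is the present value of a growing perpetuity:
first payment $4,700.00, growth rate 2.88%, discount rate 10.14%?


Formula: PV = C / (r - g)
Spread: r - g = 0.1014 - 0.0288 = 0.0726
Substituting: PV = $4,700.00 / 0.0726
PV = $64,738.29

$64,738.29


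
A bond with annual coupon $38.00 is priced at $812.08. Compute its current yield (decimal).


Formula: Current yield = annual coupon / price
Substituting: CY = $38.00 / $812.08
CY = 0.046793

0.046793


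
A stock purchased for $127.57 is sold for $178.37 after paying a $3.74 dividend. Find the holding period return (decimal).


Formula: HPR = (P1 - P0 + D) / P0
Gain: $178.37 - $127.57 + $3.74 = $54.54
HPR = $54.54 / $127.57 = 0.4275

0.4275


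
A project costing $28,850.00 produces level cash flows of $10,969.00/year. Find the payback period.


Formula: Payback = investment / annual cash flow
Substituting: Payback = $28,850.00 / $10,969.00
Payback = 2.6301 years

2.6301 years


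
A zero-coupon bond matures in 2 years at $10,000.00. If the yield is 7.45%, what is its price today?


Formula: Price = FV / (1 + r)^n
Substituting: Price = $10,000.00 / (1 + 0.0745)^2
Discount factor: (1.0745)^2 = 1.15455
Price = $10,000.00 / 1.15455 = $8,661.38

$8,661.38


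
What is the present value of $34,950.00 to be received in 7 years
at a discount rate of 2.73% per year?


Formula: PV = FV / (1 + r)^n
Substituting: PV = $34,950.00 / (1 + 0.0273)^7
Discount factor: (1.0273)^7 = 1.207483
PV = $34,950.00 / 1.207483 = $28,944.51

$28,944.51


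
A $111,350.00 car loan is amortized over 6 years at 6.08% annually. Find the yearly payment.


Formula: PMT = PV * r / (1 - (1+r)^(-n))
Denominator: 1 - (1 + 0.0608)^(-6) = 0.298223
Numerator: $111,350.00 * 0.0608 = 6770.08
PMT = 6770.08 / 0.298223 = $22,701.38

$22,701.38


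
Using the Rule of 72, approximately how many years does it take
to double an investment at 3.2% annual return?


Formula: Years ≈ 72 / r
Substituting: Years ≈ 72 / 3.2
Years ≈ 22.5

22.5 years


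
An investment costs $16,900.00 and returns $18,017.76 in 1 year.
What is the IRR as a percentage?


Formula: IRR = C1/C0 - 1
Substituting: IRR = $18,017.76 / $16,900.00 - 1
Ratio: 1.06614 - 1 = 0.06614
IRR = 6.614%

6.614%


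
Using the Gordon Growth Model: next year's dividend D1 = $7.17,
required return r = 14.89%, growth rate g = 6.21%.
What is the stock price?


Formula: P = D1 / (r - g)
Spread: r - g = 0.1489 - 0.0621 = 0.0868
Substituting: P = $7.17 / 0.0868
P = $82.60

$82.60


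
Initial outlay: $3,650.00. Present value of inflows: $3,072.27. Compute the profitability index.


Formula: PI = PV(cash flows) / initial investment
Substituting: PI = $3,072.27 / $3,650.00
PI = 0.8417

0.8417


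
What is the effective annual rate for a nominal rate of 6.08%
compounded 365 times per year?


Formula: EAR = (1 + r/m)^m - 1
Period rate: r/m = 0.0608 / 365 = 0.000167
Compounding: (1 + 0.000167)^365 = 1.062681
EAR = 1.062681 - 1 = 0.062681

0.062681


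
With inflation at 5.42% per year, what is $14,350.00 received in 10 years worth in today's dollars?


Formula: Real value = nominal / (1 + inflation)^years
Price level: (1 + 0.0542)^10 = 1.695236
Real value = $14,350.00 / 1.695236 = $8,464.90

$8,464.90


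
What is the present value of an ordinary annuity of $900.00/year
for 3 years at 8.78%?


Formula: PV = PMT * (1 - (1+r)^(-n)) / r
Discount factor: (1 + 0.0878)^(-3) = 0.776878
Bracket: 1 - 0.776878 = 0.223122
PV = $900.00 * 0.223122 / 0.0878 = $2,287.13

$2,287.13


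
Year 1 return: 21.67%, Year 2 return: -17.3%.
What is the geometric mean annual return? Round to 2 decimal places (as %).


Formula: Geometric mean = ((1+r1)*(1+r2))^(1/2) - 1
Product: (1 + 0.2167) * (1 + -0.173) = 1.2167 * 0.827 = 1.006211
Square root: 1.006211^0.5 = 1.003101
Geometric mean = 1.003101 - 1 = 0.003101
As percentage: 0.31%

0.31%


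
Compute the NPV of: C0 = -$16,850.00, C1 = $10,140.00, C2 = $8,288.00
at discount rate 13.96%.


Formula: NPV = C0 + C1/(1+r) + C2/(1+r)^2
Discount C1: $10,140.00 / (1 + 0.1396) = $8,897.86
Discount C2: $8,288.00 / (1 + 0.1396)^2 = $6,381.82
NPV = -$16,850.00 + $8,897.86 + $6,381.82 = -$1,570.32

-$1,570.32


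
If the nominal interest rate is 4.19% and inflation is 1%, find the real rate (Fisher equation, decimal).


Formula: (1 + r_real) = (1 + r_nom) / (1 + inflation)
Substituting: (1 + r_real) = 1.0419 / 1.01
(1 + r_real) = 1.031584
r_real = 1.031584 - 1 = 0.031584

0.031584


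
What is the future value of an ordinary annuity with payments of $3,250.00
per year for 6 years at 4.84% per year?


Formula: FV = PMT * ((1+r)^n - 1) / r
Growth factor: (1 + 0.0484)^6 = 1.32789
Numerator: 1.32789 - 1 = 0.32789
FV = $3,250.00 * 0.32789 / 0.0484 = $22,017.40

$22,017.40


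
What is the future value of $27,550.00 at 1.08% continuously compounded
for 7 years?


Formula: FV = P * e^(r*t)
Exponent: r*t = 0.0108 * 7 = 0.0756
e^(0.0756) = 1.078531
FV = $27,550.00 * 1.078531 = $29,713.53

$29,713.53


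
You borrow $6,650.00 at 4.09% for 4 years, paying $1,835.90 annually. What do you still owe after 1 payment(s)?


Formula: Balance = PV*(1+r)^k - PMT*((1+r)^k - 1)/r
Growth: (1 + 0.0409)^1 = 1.0409
Accumulated factor: ((1+r)^k - 1)/r = 1.0
Balance = $6,650.00 * 1.0409 - $1,835.90 * 1.0
Balance = $5,086.09

$5,086.09


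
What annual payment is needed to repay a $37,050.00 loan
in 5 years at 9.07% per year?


Formula: PMT = PV * r / (1 - (1+r)^(-n))
Denominator: 1 - (1 + 0.0907)^(-5) = 0.352152
Numerator: $37,050.00 * 0.0907 = 3360.435
PMT = 3360.435 / 0.352152 = $9,542.58

$9,542.58


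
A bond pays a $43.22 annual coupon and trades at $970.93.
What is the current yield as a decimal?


Formula: Current yield = annual coupon / price
Substituting: CY = $43.22 / $970.93
CY = 0.044514

0.044514


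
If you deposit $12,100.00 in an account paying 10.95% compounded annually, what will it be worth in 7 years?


Formula: FV = P * (1 + r)^n
Substituting: FV = $12,100.00 * (1 + 0.1095)^7
Growth factor: (1.1095)^7 = 2.069623
FV = $12,100.00 * 2.069623 = $25,042.43

$25,042.43


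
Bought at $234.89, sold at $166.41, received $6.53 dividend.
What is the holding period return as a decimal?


Formula: HPR = (P1 - P0 + D) / P0
Gain: $166.41 - $234.89 + $6.53 = -$61.95
HPR = -$61.95 / $234.89 = -0.2637

-0.2637


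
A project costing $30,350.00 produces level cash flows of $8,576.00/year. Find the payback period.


Formula: Payback = investment / annual cash flow
Substituting: Payback = $30,350.00 / $8,576.00
Payback = 3.5389 years

3.5389 years


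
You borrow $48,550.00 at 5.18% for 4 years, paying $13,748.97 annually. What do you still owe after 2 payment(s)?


Formula: Balance = PV*(1+r)^k - PMT*((1+r)^k - 1)/r
Growth: (1 + 0.0518)^2 = 1.106283
Accumulated factor: ((1+r)^k - 1)/r = 2.0518
Balance = $48,550.00 * 1.106283 - $13,748.97 * 2.0518
Balance = $25,499.91

$25,499.91


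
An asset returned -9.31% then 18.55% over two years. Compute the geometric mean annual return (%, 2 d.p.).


Formula: Geometric mean = ((1+r1)*(1+r2))^(1/2) - 1
Product: (1 + -0.0931) * (1 + 0.1855) = 0.9069 * 1.1855 = 1.07513
Square root: 1.07513^0.5 = 1.036885
Geometric mean = 1.036885 - 1 = 0.036885
As percentage: 3.69%

3.69%


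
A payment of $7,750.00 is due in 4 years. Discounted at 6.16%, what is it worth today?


Formula: PV = FV / (1 + r)^n
Substituting: PV = $7,750.00 / (1 + 0.0616)^4
Discount factor: (1.0616)^4 = 1.270117
PV = $7,750.00 / 1.270117 = $6,101.80

$6,101.80


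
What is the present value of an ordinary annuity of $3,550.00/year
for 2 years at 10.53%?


Formula: PV = PMT * (1 - (1+r)^(-n)) / r
Discount factor: (1 + 0.1053)^(-2) = 0.81854
Bracket: 1 - 0.81854 = 0.18146
PV = $3,550.00 * 0.18146 / 0.1053 = $6,117.61

$6,117.61


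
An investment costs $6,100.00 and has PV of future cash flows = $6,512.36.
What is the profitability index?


Formula: PI = PV(cash flows) / initial investment
Substituting: PI = $6,512.36 / $6,100.00
PI = 1.0676

1.0676


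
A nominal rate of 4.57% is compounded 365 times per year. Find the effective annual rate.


Formula: EAR = (1 + r/m)^m - 1
Period rate: r/m = 0.0457 / 365 = 0.000125
Compounding: (1 + 0.000125)^365 = 1.046757
EAR = 1.046757 - 1 = 0.046757

0.046757


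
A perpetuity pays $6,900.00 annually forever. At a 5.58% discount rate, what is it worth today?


Formula: PV = C / r
Substituting: PV = $6,900.00 / 0.0558
PV = $123,655.91

$123,655.91


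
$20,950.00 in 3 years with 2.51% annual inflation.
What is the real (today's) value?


Formula: Real value = nominal / (1 + inflation)^years
Price level: (1 + 0.0251)^3 = 1.077206
Real value = $20,950.00 / 1.077206 = $19,448.46

$19,448.46


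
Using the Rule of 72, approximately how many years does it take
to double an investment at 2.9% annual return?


Formula: Years ≈ 72 / r
Substituting: Years ≈ 72 / 2.9
Years ≈ 24.8

24.8 years


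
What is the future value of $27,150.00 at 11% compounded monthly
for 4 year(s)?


Formula: FV = P * (1 + r/m)^(m*t)
Period rate: r/m = 0.11 / 12 = 0.009167
Total periods: m*t = 12 * 4 = 48
Growth factor: (1 + 0.009167)^48 = 1.549598
FV = $27,150.00 * 1.549598 = $42,071.59

$42,071.59


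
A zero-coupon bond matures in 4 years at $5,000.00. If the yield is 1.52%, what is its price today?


Formula: Price = FV / (1 + r)^n
Substituting: Price = $5,000.00 / (1 + 0.0152)^4
Discount factor: (1.0152)^4 = 1.0622
Price = $5,000.00 / 1.0622 = $4,707.21

$4,707.21


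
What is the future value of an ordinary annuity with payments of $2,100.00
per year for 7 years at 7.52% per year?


Formula: FV = PMT * ((1+r)^n - 1) / r
Growth factor: (1 + 0.0752)^7 = 1.661211
Numerator: 1.661211 - 1 = 0.661211
FV = $2,100.00 * 0.661211 / 0.0752 = $18,464.67

$18,464.67


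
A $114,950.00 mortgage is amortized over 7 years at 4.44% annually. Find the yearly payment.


Formula: PMT = PV * r / (1 - (1+r)^(-n))
Denominator: 1 - (1 + 0.0444)^(-7) = 0.262211
Numerator: $114,950.00 * 0.0444 = 5103.78
PMT = 5103.78 / 0.262211 = $19,464.37

$19,464.37


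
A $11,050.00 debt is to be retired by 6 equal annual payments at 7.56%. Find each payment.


Formula: PMT = PV * r / (1 - (1+r)^(-n))
Denominator: 1 - (1 + 0.0756)^(-6) = 0.354204
Numerator: $11,050.00 * 0.0756 = 835.38
PMT = 835.38 / 0.354204 = $2,358.47

$2,358.47


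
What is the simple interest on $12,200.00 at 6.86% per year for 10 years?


Formula: I = P * r * t
Substituting: I = $12,200.00 * 0.0686 * 10
Step: I = $12,200.00 * 0.686
I = $8,369.20

$8,369.20


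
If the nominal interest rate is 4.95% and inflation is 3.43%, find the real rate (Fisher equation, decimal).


Formula: (1 + r_real) = (1 + r_nom) / (1 + inflation)
Substituting: (1 + r_real) = 1.0495 / 1.0343
(1 + r_real) = 1.014696
r_real = 1.014696 - 1 = 0.014696

0.014696


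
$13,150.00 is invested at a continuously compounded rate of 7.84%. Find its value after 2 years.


Formula: FV = P * e^(r*t)
Exponent: r*t = 0.0784 * 2 = 0.1568
e^(0.1568) = 1.169762
FV = $13,150.00 * 1.169762 = $15,382.37

$15,382.37


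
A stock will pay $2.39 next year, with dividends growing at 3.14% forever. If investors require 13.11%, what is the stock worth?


Formula: P = D1 / (r - g)
Spread: r - g = 0.1311 - 0.0314 = 0.0997
Substituting: P = $2.39 / 0.0997
P = $23.97

$23.97


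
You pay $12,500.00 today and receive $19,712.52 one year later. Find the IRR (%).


Formula: IRR = C1/C0 - 1
Substituting: IRR = $19,712.52 / $12,500.00 - 1
Ratio: 1.577002 - 1 = 0.577002
IRR = 57.7002%

57.7002%


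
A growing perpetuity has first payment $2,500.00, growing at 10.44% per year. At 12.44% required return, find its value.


Formula: PV = C / (r - g)
Spread: r - g = 0.1244 - 0.1044 = 0.02
Substituting: PV = $2,500.00 / 0.02
PV = $125,000.00

$125,000.00


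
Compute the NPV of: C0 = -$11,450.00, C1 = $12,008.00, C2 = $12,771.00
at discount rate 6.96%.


Formula: NPV = C0 + C1/(1+r) + C2/(1+r)^2
Discount C1: $12,008.00 / (1 + 0.0696) = $11,226.63
Discount C2: $12,771.00 / (1 + 0.0696)^2 = $11,163.03
NPV = -$11,450.00 + $11,226.63 + $11,163.03 = $10,939.66

$10,939.66


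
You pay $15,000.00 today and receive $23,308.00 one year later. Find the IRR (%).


Formula: IRR = C1/C0 - 1
Substituting: IRR = $23,308.00 / $15,000.00 - 1
Ratio: 1.553867 - 1 = 0.553867
IRR = 55.3867%

55.3867%


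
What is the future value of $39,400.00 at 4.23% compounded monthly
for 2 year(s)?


Formula: FV = P * (1 + r/m)^(m*t)
Period rate: r/m = 0.0423 / 12 = 0.003525
Total periods: m*t = 12 * 2 = 24
Growth factor: (1 + 0.003525)^24 = 1.08812
FV = $39,400.00 * 1.08812 = $42,871.92

$42,871.92


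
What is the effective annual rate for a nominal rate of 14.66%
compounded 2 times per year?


Formula: EAR = (1 + r/m)^m - 1
Period rate: r/m = 0.1466 / 2 = 0.0733
Compounding: (1 + 0.0733)^2 = 1.151973
EAR = 1.151973 - 1 = 0.151973

0.151973


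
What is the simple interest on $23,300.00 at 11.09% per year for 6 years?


Formula: I = P * r * t
Substituting: I = $23,300.00 * 0.1109 * 6
Step: I = $23,300.00 * 0.6654
I = $15,503.82

$15,503.82


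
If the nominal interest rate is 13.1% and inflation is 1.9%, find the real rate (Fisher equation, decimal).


Formula: (1 + r_real) = (1 + r_nom) / (1 + inflation)
Substituting: (1 + r_real) = 1.131 / 1.019
(1 + r_real) = 1.109912
r_real = 1.109912 - 1 = 0.109912

0.109912


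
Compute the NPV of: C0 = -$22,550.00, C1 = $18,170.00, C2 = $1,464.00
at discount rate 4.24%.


Formula: NPV = C0 + C1/(1+r) + C2/(1+r)^2
Discount C1: $18,170.00 / (1 + 0.0424) = $17,430.93
Discount C2: $1,464.00 / (1 + 0.0424)^2 = $1,347.32
NPV = -$22,550.00 + $17,430.93 + $1,347.32 = -$3,771.75

-$3,771.75


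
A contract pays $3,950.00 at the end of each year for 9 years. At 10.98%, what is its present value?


Formula: PV = PMT * (1 - (1+r)^(-n)) / r
Discount factor: (1 + 0.1098)^(-9) = 0.391559
Bracket: 1 - 0.391559 = 0.608441
PV = $3,950.00 * 0.608441 / 0.1098 = $21,888.35

$21,888.35


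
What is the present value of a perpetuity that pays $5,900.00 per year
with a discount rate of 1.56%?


Formula: PV = C / r
Substituting: PV = $5,900.00 / 0.0156
PV = $378,205.13

$378,205.13


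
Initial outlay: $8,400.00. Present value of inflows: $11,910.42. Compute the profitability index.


Formula: PI = PV(cash flows) / initial investment
Substituting: PI = $11,910.42 / $8,400.00
PI = 1.4179

1.4179


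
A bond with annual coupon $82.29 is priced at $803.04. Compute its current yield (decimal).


Formula: Current yield = annual coupon / price
Substituting: CY = $82.29 / $803.04
CY = 0.102473

0.102473


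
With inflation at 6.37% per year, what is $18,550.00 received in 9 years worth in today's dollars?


Formula: Real value = nominal / (1 + inflation)^years
Price level: (1 + 0.0637)^9 = 1.743301
Real value = $18,550.00 / 1.743301 = $10,640.73

$10,640.73


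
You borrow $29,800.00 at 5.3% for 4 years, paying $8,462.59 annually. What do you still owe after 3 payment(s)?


Formula: Balance = PV*(1+r)^k - PMT*((1+r)^k - 1)/r
Growth: (1 + 0.053)^3 = 1.167576
Accumulated factor: ((1+r)^k - 1)/r = 3.161809
Balance = $29,800.00 * 1.167576 - $8,462.59 * 3.161809
Balance = $8,036.67

$8,036.67


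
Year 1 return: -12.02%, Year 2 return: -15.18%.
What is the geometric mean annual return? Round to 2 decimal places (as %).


Formula: Geometric mean = ((1+r1)*(1+r2))^(1/2) - 1
Product: (1 + -0.1202) * (1 + -0.1518) = 0.8798 * 0.8482 = 0.746246
Square root: 0.746246^0.5 = 0.863856
Geometric mean = 0.863856 - 1 = -0.136144
As percentage: -13.61%

-13.61%


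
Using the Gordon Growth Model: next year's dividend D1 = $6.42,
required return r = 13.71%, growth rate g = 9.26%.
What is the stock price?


Formula: P = D1 / (r - g)
Spread: r - g = 0.1371 - 0.0926 = 0.0445
Substituting: P = $6.42 / 0.0445
P = $144.27

$144.27


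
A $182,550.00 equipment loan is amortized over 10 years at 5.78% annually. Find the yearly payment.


Formula: PMT = PV * r / (1 - (1+r)^(-n))
Denominator: 1 - (1 + 0.0578)^(-10) = 0.429882
Numerator: $182,550.00 * 0.0578 = 10551.39
PMT = 10551.39 / 0.429882 = $24,544.82

$24,544.82


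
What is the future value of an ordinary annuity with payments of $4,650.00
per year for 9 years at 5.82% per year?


Formula: FV = PMT * ((1+r)^n - 1) / r
Growth factor: (1 + 0.0582)^9 = 1.663833
Numerator: 1.663833 - 1 = 0.663833
FV = $4,650.00 * 0.663833 / 0.0582 = $53,038.23

$53,038.23


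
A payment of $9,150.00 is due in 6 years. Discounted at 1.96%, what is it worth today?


Formula: PV = FV / (1 + r)^n
Substituting: PV = $9,150.00 / (1 + 0.0196)^6
Discount factor: (1.0196)^6 = 1.123515
PV = $9,150.00 / 1.123515 = $8,144.08

$8,144.08


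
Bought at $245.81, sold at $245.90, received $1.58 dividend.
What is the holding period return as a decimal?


Formula: HPR = (P1 - P0 + D) / P0
Gain: $245.90 - $245.81 + $1.58 = $1.67
HPR = $1.67 / $245.81 = 0.0068

0.0068


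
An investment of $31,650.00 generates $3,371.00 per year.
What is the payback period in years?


Formula: Payback = investment / annual cash flow
Substituting: Payback = $31,650.00 / $3,371.00
Payback = 9.3889 years

9.3889 years


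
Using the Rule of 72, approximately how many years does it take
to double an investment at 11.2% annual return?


Formula: Years ≈ 72 / r
Substituting: Years ≈ 72 / 11.2
Years ≈ 6.4

6.4 years


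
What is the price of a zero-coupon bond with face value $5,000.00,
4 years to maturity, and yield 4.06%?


Formula: Price = FV / (1 + r)^n
Substituting: Price = $5,000.00 / (1 + 0.0406)^4
Discount factor: (1.0406)^4 = 1.172561
Price = $5,000.00 / 1.172561 = $4,264.17

$4,264.17


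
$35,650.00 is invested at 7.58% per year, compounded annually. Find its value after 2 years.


Formula: FV = P * (1 + r)^n
Substituting: FV = $35,650.00 * (1 + 0.0758)^2
Growth factor: (1.0758)^2 = 1.157346
FV = $35,650.00 * 1.157346 = $41,259.37

$41,259.37


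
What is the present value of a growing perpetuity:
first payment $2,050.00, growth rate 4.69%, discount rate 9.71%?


Formula: PV = C / (r - g)
Spread: r - g = 0.0971 - 0.0469 = 0.0502
Substituting: PV = $2,050.00 / 0.0502
PV = $40,836.65

$40,836.65


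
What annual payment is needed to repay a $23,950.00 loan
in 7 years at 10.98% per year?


Formula: PMT = PV * r / (1 - (1+r)^(-n))
Denominator: 1 - (1 + 0.1098)^(-7) = 0.517734
Numerator: $23,950.00 * 0.1098 = 2629.71
PMT = 2629.71 / 0.517734 = $5,079.27

$5,079.27


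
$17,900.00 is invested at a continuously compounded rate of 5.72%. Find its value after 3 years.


Formula: FV = P * e^(r*t)
Exponent: r*t = 0.0572 * 3 = 0.1716
e^(0.1716) = 1.187203
FV = $17,900.00 * 1.187203 = $21,250.93

$21,250.93


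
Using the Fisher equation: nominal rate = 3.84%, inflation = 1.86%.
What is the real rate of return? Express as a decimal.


Formula: (1 + r_real) = (1 + r_nom) / (1 + inflation)
Substituting: (1 + r_real) = 1.0384 / 1.0186
(1 + r_real) = 1.019438
r_real = 1.019438 - 1 = 0.019438

0.019438


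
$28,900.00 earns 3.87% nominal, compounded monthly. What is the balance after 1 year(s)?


Formula: FV = P * (1 + r/m)^(m*t)
Period rate: r/m = 0.0387 / 12 = 0.003225
Total periods: m*t = 12 * 1 = 12
Growth factor: (1 + 0.003225)^12 = 1.039394
FV = $28,900.00 * 1.039394 = $30,038.48

$30,038.48


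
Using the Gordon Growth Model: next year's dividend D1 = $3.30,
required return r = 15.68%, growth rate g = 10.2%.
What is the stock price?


Formula: P = D1 / (r - g)
Spread: r - g = 0.1568 - 0.102 = 0.0548
Substituting: P = $3.30 / 0.0548
P = $60.22

$60.22


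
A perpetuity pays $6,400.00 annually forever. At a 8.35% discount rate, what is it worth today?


Formula: PV = C / r
Substituting: PV = $6,400.00 / 0.0835
PV = $76,646.71

$76,646.71


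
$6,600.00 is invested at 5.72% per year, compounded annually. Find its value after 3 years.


Formula: FV = P * (1 + r)^n
Substituting: FV = $6,600.00 * (1 + 0.0572)^3
Growth factor: (1.0572)^3 = 1.181603
FV = $6,600.00 * 1.181603 = $7,798.58

$7,798.58


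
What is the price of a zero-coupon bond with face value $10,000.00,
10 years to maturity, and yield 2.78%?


Formula: Price = FV / (1 + r)^n
Substituting: Price = $10,000.00 / (1 + 0.0278)^10
Discount factor: (1.0278)^10 = 1.315486
Price = $10,000.00 / 1.315486 = $7,601.75

$7,601.75


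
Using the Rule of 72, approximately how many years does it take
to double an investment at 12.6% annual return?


Formula: Years ≈ 72 / r
Substituting: Years ≈ 72 / 12.6
Years ≈ 5.7

5.7 years


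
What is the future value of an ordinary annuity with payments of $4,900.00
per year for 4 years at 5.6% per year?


Formula: FV = PMT * ((1+r)^n - 1) / r
Growth factor: (1 + 0.056)^4 = 1.243528
Numerator: 1.243528 - 1 = 0.243528
FV = $4,900.00 * 0.243528 / 0.056 = $21,308.73

$21,308.73


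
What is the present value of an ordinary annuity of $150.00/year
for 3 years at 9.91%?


Formula: PV = PMT * (1 - (1+r)^(-n)) / r
Discount factor: (1 + 0.0991)^(-3) = 0.753162
Bracket: 1 - 0.753162 = 0.246838
PV = $150.00 * 0.246838 / 0.0991 = $373.62

$373.62


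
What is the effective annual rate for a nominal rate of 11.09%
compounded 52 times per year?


Formula: EAR = (1 + r/m)^m - 1
Period rate: r/m = 0.1109 / 52 = 0.002133
Compounding: (1 + 0.002133)^52 = 1.117151
EAR = 1.117151 - 1 = 0.117151

0.117151


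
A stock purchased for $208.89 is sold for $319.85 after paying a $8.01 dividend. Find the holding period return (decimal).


Formula: HPR = (P1 - P0 + D) / P0
Gain: $319.85 - $208.89 + $8.01 = $118.97
HPR = $118.97 / $208.89 = 0.5695

0.5695


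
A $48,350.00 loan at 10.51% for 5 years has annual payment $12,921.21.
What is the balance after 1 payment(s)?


Formula: Balance = PV*(1+r)^k - PMT*((1+r)^k - 1)/r
Growth: (1 + 0.1051)^1 = 1.1051
Accumulated factor: ((1+r)^k - 1)/r = 1.0
Balance = $48,350.00 * 1.1051 - $12,921.21 * 1.0
Balance = $40,510.38

$40,510.38


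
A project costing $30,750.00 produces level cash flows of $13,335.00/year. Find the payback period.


Formula: Payback = investment / annual cash flow
Substituting: Payback = $30,750.00 / $13,335.00
Payback = 2.306 years

2.306 years


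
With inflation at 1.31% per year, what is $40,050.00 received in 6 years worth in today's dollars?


Formula: Real value = nominal / (1 + inflation)^years
Price level: (1 + 0.0131)^6 = 1.08122
Real value = $40,050.00 / 1.08122 = $37,041.51

$37,041.51


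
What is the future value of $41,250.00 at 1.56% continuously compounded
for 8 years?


Formula: FV = P * e^(r*t)
Exponent: r*t = 0.0156 * 8 = 0.1248
e^(0.1248) = 1.132922
FV = $41,250.00 * 1.132922 = $46,733.03

$46,733.03


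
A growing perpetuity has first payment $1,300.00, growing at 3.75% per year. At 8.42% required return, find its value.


Formula: PV = C / (r - g)
Spread: r - g = 0.0842 - 0.0375 = 0.0467
Substituting: PV = $1,300.00 / 0.0467
PV = $27,837.26

$27,837.26


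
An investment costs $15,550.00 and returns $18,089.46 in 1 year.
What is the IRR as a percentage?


Formula: IRR = C1/C0 - 1
Substituting: IRR = $18,089.46 / $15,550.00 - 1
Ratio: 1.163309 - 1 = 0.163309
IRR = 16.3309%

16.3309%


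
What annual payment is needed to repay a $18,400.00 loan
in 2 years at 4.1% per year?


Formula: PMT = PV * r / (1 - (1+r)^(-n))
Denominator: 1 - (1 + 0.041)^(-2) = 0.077219
Numerator: $18,400.00 * 0.041 = 754.4
PMT = 754.4 / 0.077219 = $9,769.59

$9,769.59


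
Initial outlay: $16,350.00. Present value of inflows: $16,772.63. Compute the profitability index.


Formula: PI = PV(cash flows) / initial investment
Substituting: PI = $16,772.63 / $16,350.00
PI = 1.0258

1.0258


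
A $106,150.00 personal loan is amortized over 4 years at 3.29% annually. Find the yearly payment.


Formula: PMT = PV * r / (1 - (1+r)^(-n))
Denominator: 1 - (1 + 0.0329)^(-4) = 0.121449
Numerator: $106,150.00 * 0.0329 = 3492.335
PMT = 3492.335 / 0.121449 = $28,755.53

$28,755.53


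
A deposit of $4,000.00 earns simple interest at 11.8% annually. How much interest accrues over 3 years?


Formula: I = P * r * t
Substituting: I = $4,000.00 * 0.118 * 3
Step: I = $4,000.00 * 0.354
I = $1,416.00

$1,416.00


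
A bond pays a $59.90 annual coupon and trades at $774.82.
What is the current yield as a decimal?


Formula: Current yield = annual coupon / price
Substituting: CY = $59.90 / $774.82
CY = 0.077308

0.077308


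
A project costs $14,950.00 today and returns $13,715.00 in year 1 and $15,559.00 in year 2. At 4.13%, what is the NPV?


Formula: NPV = C0 + C1/(1+r) + C2/(1+r)^2
Discount C1: $13,715.00 / (1 + 0.0413) = $13,171.04
Discount C2: $15,559.00 / (1 + 0.0413)^2 = $14,349.27
NPV = -$14,950.00 + $13,171.04 + $14,349.27 = $12,570.31

$12,570.31


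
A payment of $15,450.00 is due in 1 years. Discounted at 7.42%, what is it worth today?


Formula: PV = FV / (1 + r)^n
Substituting: PV = $15,450.00 / (1 + 0.0742)^1
Discount factor: (1.0742)^1 = 1.0742
PV = $15,450.00 / 1.0742 = $14,382.80

$14,382.80


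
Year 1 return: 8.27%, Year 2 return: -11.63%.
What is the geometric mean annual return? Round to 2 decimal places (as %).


Formula: Geometric mean = ((1+r1)*(1+r2))^(1/2) - 1
Product: (1 + 0.0827) * (1 + -0.1163) = 1.0827 * 0.8837 = 0.956782
Square root: 0.956782^0.5 = 0.978152
Geometric mean = 0.978152 - 1 = -0.021848
As percentage: -2.18%

-2.18%


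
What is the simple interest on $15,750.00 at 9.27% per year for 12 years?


Formula: I = P * r * t
Substituting: I = $15,750.00 * 0.0927 * 12
Step: I = $15,750.00 * 1.1124
I = $17,520.30

$17,520.30


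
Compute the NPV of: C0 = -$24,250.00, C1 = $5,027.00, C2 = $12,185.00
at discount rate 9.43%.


Formula: NPV = C0 + C1/(1+r) + C2/(1+r)^2
Discount C1: $5,027.00 / (1 + 0.0943) = $4,593.80
Discount C2: $12,185.00 / (1 + 0.0943)^2 = $10,175.43
NPV = -$24,250.00 + $4,593.80 + $10,175.43 = -$9,480.77

-$9,480.77


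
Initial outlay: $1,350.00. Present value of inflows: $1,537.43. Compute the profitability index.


Formula: PI = PV(cash flows) / initial investment
Substituting: PI = $1,537.43 / $1,350.00
PI = 1.1388

1.1388


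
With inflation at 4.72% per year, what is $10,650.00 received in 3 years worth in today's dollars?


Formula: Real value = nominal / (1 + inflation)^years
Price level: (1 + 0.0472)^3 = 1.148389
Real value = $10,650.00 / 1.148389 = $9,273.86

$9,273.86


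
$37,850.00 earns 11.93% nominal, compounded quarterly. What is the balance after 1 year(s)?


Formula: FV = P * (1 + r/m)^(m*t)
Period rate: r/m = 0.1193 / 4 = 0.029825
Total periods: m*t = 4 * 1 = 4
Growth factor: (1 + 0.029825)^4 = 1.124744
FV = $37,850.00 * 1.124744 = $42,571.56

$42,571.56


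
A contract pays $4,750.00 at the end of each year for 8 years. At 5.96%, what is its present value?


Formula: PV = PMT * (1 - (1+r)^(-n)) / r
Discount factor: (1 + 0.0596)^(-8) = 0.62931
Bracket: 1 - 0.62931 = 0.37069
PV = $4,750.00 * 0.37069 / 0.0596 = $29,543.27

$29,543.27


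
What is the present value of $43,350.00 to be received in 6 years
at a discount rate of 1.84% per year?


Formula: PV = FV / (1 + r)^n
Substituting: PV = $43,350.00 / (1 + 0.0184)^6
Discount factor: (1.0184)^6 = 1.115605
PV = $43,350.00 / 1.115605 = $38,857.85

$38,857.85


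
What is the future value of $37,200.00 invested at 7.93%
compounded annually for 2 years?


Formula: FV = P * (1 + r)^n
Substituting: FV = $37,200.00 * (1 + 0.0793)^2
Growth factor: (1.0793)^2 = 1.164888
FV = $37,200.00 * 1.164888 = $43,333.85

$43,333.85


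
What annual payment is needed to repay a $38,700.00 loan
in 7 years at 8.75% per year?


Formula: PMT = PV * r / (1 - (1+r)^(-n))
Denominator: 1 - (1 + 0.0875)^(-7) = 0.444102
Numerator: $38,700.00 * 0.0875 = 3386.25
PMT = 3386.25 / 0.444102 = $7,624.94

$7,624.94
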